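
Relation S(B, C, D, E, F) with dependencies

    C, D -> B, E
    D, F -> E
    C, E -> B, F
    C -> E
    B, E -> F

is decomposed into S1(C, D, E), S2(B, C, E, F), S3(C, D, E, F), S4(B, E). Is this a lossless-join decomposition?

Chase test. Columns are B, C, D, E, F; row i has aⱼ where attribute j ∈ Si, else bᵢⱼ.
Initial tableau (one row per fragment):
  row 1: b11 a2 a3 a4 b15
  row 2: a1 a2 b23 a4 a5
  row 3: b31 a2 a3 a4 a5
  row 4: a1 b42 b43 a4 b45
Rows 1 and 3 agree on C, D; apply C, D→B, E and equate their B, E entries.
Rows 1 and 2 agree on C, E; apply C, E→B, F and equate their B, F entries.
Rows 1 and 4 agree on B, E; apply B, E→F and equate their F entries.
Row 1 is now all distinguished symbols — the join is lossless.

Yes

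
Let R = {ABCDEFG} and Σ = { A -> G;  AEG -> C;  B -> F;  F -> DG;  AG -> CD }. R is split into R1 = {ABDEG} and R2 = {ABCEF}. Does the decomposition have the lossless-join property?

Common attributes: R1 ∩ R2 = {ABE}.
Closure of {ABE}: A → G applies, adding G; AEG → C applies, adding C; B → F applies, adding F; F → DG applies, adding D. So (ABE)⁺ = {ABCDEFG}.
This closure contains every attribute of R1, so R1 ∩ R2 → R1. The join is lossless.

Yes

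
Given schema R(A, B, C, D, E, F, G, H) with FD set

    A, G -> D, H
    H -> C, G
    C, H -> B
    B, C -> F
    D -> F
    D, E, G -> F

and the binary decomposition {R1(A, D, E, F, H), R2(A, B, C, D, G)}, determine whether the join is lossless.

Common attributes: R1 ∩ R2 = {A, D}.
Closure of {A, D}: D → F applies, adding F. So (A, D)⁺ = {A, D, F}.
The closure contains neither all of R1 = {A, D, E, F, H} nor all of R2 = {A, B, C, D, G}, so the common attributes are not a superkey of either fragment. The join is lossy.

No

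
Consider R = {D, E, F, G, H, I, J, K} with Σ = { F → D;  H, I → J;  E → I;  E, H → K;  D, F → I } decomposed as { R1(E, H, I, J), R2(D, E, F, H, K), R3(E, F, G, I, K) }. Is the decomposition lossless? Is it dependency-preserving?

Lossless test (chase): Rows 2 and 3 agree on F; apply F→D and equate their D entries. Rows 1 and 2 agree on E; apply E→I and equate their I entries. Rows 1 and 2 agree on E, H; apply E, H→K and equate their K entries. Rows 1 and 2 agree on H, I; apply H, I→J and equate their J entries. No row becomes fully distinguished — the join is lossy.
Dependency preservation: D, F → I is not contained in any single fragment, but the restricted closure of its left-hand side across the fragments still reaches the right-hand side; the remaining FDs each lie inside some fragment. All dependencies are preserved.

lossy but dependency-preserving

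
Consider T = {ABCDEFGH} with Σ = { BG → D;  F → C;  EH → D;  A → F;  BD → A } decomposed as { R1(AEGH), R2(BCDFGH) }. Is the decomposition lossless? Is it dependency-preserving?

Lossless test: (GH)⁺ = {GH}, which is a superkey of neither fragment — lossy.
Dependency preservation: the restricted closure of {EH} across the fragments never reaches {D}, so EH → D cannot be enforced without a join — not preserved.

lossy and not dependency-preserving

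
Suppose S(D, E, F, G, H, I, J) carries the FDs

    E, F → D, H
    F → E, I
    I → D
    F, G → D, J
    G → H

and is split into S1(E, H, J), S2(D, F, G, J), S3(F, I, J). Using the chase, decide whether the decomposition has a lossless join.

No

Chase test. Columns are D, E, F, G, H, I, J; row i has aⱼ where attribute j ∈ Si, else bᵢⱼ.
Initial tableau (one row per fragment):
  row 1: b11 a2 b13 b14 a5 b16 a7
  row 2: a1 b22 a3 a4 b25 b26 a7
  row 3: b31 b32 a3 b34 b35 a6 a7
Rows 2 and 3 agree on F; apply F→E, I and equate their E, I entries.
Rows 2 and 3 agree on I; apply I→D and equate their D entries.
Rows 2 and 3 agree on E, F; apply E, F→D, H and equate their D, H entries.
No row becomes fully distinguished — the join is lossy.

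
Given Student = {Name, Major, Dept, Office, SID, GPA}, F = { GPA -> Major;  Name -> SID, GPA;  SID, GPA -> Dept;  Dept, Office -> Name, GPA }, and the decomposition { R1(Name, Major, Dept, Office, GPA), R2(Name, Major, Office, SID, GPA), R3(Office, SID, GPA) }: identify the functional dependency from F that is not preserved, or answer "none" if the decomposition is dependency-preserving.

Check SID, GPA → Dept: no single fragment contains all of {Dept, SID, GPA}, and the restricted closure of {SID, GPA} across the fragments never reaches {Dept}.
GPA → Major is preserved.
Name → SID, GPA is preserved.
Dept, Office → Name, GPA is preserved.

SID, GPA -> Dept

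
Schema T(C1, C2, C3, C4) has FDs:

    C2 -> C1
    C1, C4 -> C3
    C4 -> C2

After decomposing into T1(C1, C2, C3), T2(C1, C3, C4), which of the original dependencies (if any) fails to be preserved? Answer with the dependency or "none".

C4 -> C2

Check C4 → C2: no single fragment contains all of {C2, C4}, and the restricted closure of {C4} across the fragments never reaches {C2}.
C2 → C1 is preserved.
C1, C4 → C3 is preserved.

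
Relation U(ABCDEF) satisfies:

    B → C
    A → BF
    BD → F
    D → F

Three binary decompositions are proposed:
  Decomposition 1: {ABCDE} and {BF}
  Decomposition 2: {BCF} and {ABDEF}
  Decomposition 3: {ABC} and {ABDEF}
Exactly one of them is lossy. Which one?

Decomposition 1: common = {B}, closure = {BC} → lossy.
Decomposition 2: common = {BF}, closure = {BCF} → lossless.
Decomposition 3: common = {AB}, closure = {ABCF} → lossless.

Decomposition 1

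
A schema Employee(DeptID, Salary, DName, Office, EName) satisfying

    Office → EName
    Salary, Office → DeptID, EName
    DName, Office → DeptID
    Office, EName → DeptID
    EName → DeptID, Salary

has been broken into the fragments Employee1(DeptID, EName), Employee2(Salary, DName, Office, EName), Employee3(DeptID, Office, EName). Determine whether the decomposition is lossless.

Yes

Chase test. Columns are DeptID, Salary, DName, Office, EName; row i has aⱼ where attribute j ∈ Employeei, else bᵢⱼ.
Initial tableau (one row per fragment):
  row 1: a1 b12 b13 b14 a5
  row 2: b21 a2 a3 a4 a5
  row 3: a1 b32 b33 a4 a5
Rows 2 and 3 agree on Office, EName; apply Office, EName→DeptID and equate their DeptID entries.
Rows 1 and 2 agree on EName; apply EName→DeptID, Salary and equate their DeptID, Salary entries.
Rows 1 and 3 agree on EName; apply EName→DeptID, Salary and equate their DeptID, Salary entries.
Row 2 is now all distinguished symbols — the join is lossless.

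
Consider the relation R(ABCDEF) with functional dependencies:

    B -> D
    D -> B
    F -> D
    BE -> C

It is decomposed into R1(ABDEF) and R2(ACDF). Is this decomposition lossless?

Common attributes: R1 ∩ R2 = {ADF}.
Closure of {ADF}: D → B applies, adding B. So (ADF)⁺ = {ABDF}.
The closure contains neither all of R1 = {ABDEF} nor all of R2 = {ACDF}, so the common attributes are not a superkey of either fragment. The join is lossy.

No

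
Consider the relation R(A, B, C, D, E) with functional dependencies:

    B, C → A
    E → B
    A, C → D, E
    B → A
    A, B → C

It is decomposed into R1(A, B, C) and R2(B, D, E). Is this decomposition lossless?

Common attributes: R1 ∩ R2 = {B}.
Closure of {B}: B → A applies, adding A; A, B → C applies, adding C; A, C → D, E applies, adding D, E. So (B)⁺ = {A, B, C, D, E}.
This closure contains every attribute of R1, so R1 ∩ R2 → R1. The join is lossless.

Yes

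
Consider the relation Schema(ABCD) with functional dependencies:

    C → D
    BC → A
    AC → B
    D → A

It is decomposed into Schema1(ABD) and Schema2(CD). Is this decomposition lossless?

Common attributes: Schema1 ∩ Schema2 = {D}.
Closure of {D}: D → A applies, adding A. So (D)⁺ = {AD}.
The closure contains neither all of Schema1 = {ABD} nor all of Schema2 = {CD}, so the common attributes are not a superkey of either fragment. The join is lossy.

No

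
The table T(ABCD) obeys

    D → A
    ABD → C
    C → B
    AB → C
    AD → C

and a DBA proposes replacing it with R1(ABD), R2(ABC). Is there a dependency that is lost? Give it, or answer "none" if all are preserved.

none

D → A lies within R1.
ABD → C: restricted closure across fragments reaches C.
C → B lies within R2.
AB → C lies within R2.
AD → C: restricted closure across fragments reaches C.
Every dependency is enforceable on the fragments, so the decomposition is dependency-preserving.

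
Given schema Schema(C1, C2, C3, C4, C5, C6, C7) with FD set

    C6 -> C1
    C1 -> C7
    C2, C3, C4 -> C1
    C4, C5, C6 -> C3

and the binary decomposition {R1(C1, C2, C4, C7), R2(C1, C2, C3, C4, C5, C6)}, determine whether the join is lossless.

Common attributes: R1 ∩ R2 = {C1, C2, C4}.
Closure of {C1, C2, C4}: C1 → C7 applies, adding C7. So (C1, C2, C4)⁺ = {C1, C2, C4, C7}.
This closure contains every attribute of R1, so R1 ∩ R2 → R1. The join is lossless.

Yes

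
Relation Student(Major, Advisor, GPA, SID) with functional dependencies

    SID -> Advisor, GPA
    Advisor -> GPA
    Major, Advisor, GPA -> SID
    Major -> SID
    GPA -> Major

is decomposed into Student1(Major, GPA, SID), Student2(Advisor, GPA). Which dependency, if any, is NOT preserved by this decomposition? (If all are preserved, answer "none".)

SID → Advisor, GPA: restricted closure across fragments reaches Advisor, GPA.
Advisor → GPA lies within Student2.
Major, Advisor, GPA → SID: restricted closure across fragments reaches SID.
Major → SID lies within Student1.
GPA → Major lies within Student1.
Every dependency is enforceable on the fragments, so the decomposition is dependency-preserving.

none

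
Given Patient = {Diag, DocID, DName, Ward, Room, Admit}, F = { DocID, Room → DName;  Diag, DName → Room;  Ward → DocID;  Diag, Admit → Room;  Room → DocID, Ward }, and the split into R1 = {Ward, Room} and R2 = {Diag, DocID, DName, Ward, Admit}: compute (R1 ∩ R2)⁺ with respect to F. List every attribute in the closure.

R1 ∩ R2 = {Ward}.
Ward → DocID applies, adding DocID
Closure: {DocID, Ward}.

DocID, Ward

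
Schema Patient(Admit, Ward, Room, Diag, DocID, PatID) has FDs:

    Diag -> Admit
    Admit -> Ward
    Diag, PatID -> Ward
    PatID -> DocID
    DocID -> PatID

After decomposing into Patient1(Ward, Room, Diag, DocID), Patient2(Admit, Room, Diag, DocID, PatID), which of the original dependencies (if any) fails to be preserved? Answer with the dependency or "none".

Check Admit → Ward: no single fragment contains all of {Admit, Ward}, and the restricted closure of {Admit} across the fragments never reaches {Ward}.
Diag → Admit is preserved.
Diag, PatID → Ward is preserved.
PatID → DocID is preserved.
DocID → PatID is preserved.

Admit -> Ward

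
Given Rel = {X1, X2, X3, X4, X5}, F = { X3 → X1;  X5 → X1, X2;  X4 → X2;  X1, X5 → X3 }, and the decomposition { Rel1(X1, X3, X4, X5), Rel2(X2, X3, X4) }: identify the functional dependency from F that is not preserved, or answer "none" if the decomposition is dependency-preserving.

X5 → X1, X2

Check X5 → X1, X2: no single fragment contains all of {X1, X2, X5}, and the restricted closure of {X5} across the fragments never reaches {X1, X2}.
X3 → X1 is preserved.
X4 → X2 is preserved.
X1, X5 → X3 is preserved.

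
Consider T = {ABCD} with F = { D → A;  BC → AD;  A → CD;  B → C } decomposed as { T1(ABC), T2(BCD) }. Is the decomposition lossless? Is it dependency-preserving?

lossless but not dependency-preserving

Lossless test: (BC)⁺ = {ABCD}, which contains all of one fragment — lossless.
Dependency preservation: the restricted closure of {D} across the fragments never reaches {A}, so D → A cannot be enforced without a join — not preserved.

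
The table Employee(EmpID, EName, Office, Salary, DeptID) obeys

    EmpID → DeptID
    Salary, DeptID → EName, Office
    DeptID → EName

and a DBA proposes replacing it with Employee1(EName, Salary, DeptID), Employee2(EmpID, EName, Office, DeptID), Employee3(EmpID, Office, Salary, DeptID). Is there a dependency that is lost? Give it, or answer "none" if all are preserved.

none

EmpID → DeptID lies within Employee2.
Salary, DeptID → EName, Office: restricted closure across fragments reaches EName, Office.
DeptID → EName lies within Employee1.
Every dependency is enforceable on the fragments, so the decomposition is dependency-preserving.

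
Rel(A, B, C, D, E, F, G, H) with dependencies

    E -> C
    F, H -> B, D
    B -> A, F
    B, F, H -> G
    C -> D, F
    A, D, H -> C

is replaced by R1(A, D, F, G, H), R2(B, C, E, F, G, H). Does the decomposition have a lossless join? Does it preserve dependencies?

Lossless test: (F, G, H)⁺ = {A, B, C, D, F, G, H}, which contains all of one fragment — lossless.
Dependency preservation: the restricted closure of {B} across the fragments never reaches {A, F}, so B → A, F cannot be enforced without a join — not preserved.

lossless but not dependency-preserving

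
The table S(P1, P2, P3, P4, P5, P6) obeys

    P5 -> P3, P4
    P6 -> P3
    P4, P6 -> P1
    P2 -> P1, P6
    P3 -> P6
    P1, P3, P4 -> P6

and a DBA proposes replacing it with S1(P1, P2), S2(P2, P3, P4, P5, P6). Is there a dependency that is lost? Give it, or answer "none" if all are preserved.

P4, P6 -> P1

Check P4, P6 → P1: no single fragment contains all of {P1, P4, P6}, and the restricted closure of {P4, P6} across the fragments never reaches {P1}.
P5 → P3, P4 is preserved.
P6 → P3 is preserved.
P2 → P1, P6 is preserved.
P3 → P6 is preserved.
P1, P3, P4 → P6 is preserved.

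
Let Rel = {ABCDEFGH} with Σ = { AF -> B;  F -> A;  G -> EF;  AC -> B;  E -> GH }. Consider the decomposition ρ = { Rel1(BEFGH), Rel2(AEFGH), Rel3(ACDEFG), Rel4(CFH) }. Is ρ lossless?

Yes

Chase test. Columns are ABCDEFGH; row i has aⱼ where attribute j ∈ Reli, else bᵢⱼ.
Initial tableau (one row per fragment):
  row 1: b11 a2 b13 b14 a5 a6 a7 a8
  row 2: a1 b22 b23 b24 a5 a6 a7 a8
  row 3: a1 b32 a3 a4 a5 a6 a7 b38
  row 4: b41 b42 a3 b44 b45 a6 b47 a8
Rows 2 and 3 agree on AF; apply AF→B and equate their B entries.
Rows 1 and 2 agree on F; apply F→A and equate their A entries.
Rows 1 and 4 agree on F; apply F→A and equate their A entries.
Rows 3 and 4 agree on AC; apply AC→B and equate their B entries.
Rows 1 and 3 agree on E; apply E→GH and equate their GH entries.
Rows 1 and 2 agree on AF; apply AF→B and equate their B entries.
Row 3 is now all distinguished symbols — the join is lossless.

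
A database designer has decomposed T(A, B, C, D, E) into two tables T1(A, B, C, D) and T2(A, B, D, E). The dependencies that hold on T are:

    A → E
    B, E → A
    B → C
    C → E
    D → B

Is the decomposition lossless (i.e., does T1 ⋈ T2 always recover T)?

Common attributes: T1 ∩ T2 = {A, B, D}.
Closure of {A, B, D}: A → E applies, adding E; B → C applies, adding C. So (A, B, D)⁺ = {A, B, C, D, E}.
This closure contains every attribute of T1, so T1 ∩ T2 → T1. The join is lossless.

Yes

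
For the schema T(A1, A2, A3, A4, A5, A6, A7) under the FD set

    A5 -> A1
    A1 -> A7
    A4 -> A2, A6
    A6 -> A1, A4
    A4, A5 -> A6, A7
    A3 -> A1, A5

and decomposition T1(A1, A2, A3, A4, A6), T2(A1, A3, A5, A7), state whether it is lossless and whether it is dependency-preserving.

lossless and dependency-preserving

Lossless test: (A1, A3)⁺ = {A1, A3, A5, A7}, which contains all of one fragment — lossless.
Dependency preservation: A4, A5 → A6, A7 is not contained in any single fragment, but the restricted closure of its left-hand side across the fragments still reaches the right-hand side; the remaining FDs each lie inside some fragment. All dependencies are preserved.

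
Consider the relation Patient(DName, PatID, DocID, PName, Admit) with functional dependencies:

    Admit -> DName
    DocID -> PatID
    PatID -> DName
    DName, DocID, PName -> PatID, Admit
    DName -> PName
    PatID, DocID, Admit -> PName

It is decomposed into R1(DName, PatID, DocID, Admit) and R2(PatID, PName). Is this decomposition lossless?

Yes

Common attributes: R1 ∩ R2 = {PatID}.
Closure of {PatID}: PatID → DName applies, adding DName; DName → PName applies, adding PName. So (PatID)⁺ = {DName, PatID, PName}.
This closure contains every attribute of R2, so R1 ∩ R2 → R2. The join is lossless.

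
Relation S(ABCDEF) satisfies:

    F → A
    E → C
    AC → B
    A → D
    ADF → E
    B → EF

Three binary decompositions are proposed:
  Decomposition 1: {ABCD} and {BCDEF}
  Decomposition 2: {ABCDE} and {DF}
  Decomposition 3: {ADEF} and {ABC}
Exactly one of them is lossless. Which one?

Decomposition 1: common = {BCD}, closure = {ABCDEF} → lossless.
Decomposition 2: common = {D}, closure = {D} → lossy.
Decomposition 3: common = {A}, closure = {AD} → lossy.

Decomposition 1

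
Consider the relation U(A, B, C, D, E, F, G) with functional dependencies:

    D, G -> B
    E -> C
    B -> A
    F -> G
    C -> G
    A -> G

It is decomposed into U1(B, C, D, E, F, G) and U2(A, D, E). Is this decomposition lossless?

Common attributes: U1 ∩ U2 = {D, E}.
Closure of {D, E}: E → C applies, adding C; C → G applies, adding G; D, G → B applies, adding B; B → A applies, adding A. So (D, E)⁺ = {A, B, C, D, E, G}.
This closure contains every attribute of U2, so U1 ∩ U2 → U2. The join is lossless.

Yes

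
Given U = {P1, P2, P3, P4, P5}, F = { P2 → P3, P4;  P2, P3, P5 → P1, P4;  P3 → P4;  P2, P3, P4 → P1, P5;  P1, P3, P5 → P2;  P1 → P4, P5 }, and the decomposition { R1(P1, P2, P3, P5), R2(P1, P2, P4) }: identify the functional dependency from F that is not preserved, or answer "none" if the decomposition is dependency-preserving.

P3 → P4

Check P3 → P4: no single fragment contains all of {P3, P4}, and the restricted closure of {P3} across the fragments never reaches {P4}.
P2 → P3, P4 is preserved.
P2, P3, P5 → P1, P4 is preserved.
P2, P3, P4 → P1, P5 is preserved.
P1, P3, P5 → P2 is preserved.
P1 → P4, P5 is preserved.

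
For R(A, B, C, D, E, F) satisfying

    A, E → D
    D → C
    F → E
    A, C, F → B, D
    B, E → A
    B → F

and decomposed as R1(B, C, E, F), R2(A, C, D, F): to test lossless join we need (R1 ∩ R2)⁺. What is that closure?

C, E, F

R1 ∩ R2 = {C, F}.
F → E applies, adding E
Closure: {C, E, F}.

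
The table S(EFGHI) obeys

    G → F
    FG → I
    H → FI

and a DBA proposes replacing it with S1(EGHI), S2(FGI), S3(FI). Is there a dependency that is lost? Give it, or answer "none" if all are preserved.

H → FI

Check H → FI: no single fragment contains all of {FHI}, and the restricted closure of {H} across the fragments never reaches {FI}.
G → F is preserved.
FG → I is preserved.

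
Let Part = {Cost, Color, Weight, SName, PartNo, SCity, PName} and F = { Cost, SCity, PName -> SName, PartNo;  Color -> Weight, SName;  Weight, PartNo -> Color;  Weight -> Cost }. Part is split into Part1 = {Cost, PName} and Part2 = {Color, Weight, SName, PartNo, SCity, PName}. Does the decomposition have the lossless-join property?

No

Common attributes: Part1 ∩ Part2 = {PName}.
No dependency enlarges {PName}, so (PName)⁺ = {PName}.
The closure contains neither all of Part1 = {Cost, PName} nor all of Part2 = {Color, Weight, SName, PartNo, SCity, PName}, so the common attributes are not a superkey of either fragment. The join is lossy.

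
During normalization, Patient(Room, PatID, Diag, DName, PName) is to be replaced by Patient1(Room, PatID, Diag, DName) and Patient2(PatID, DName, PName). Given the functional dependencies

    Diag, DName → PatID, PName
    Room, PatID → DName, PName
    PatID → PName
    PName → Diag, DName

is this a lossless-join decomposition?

Common attributes: Patient1 ∩ Patient2 = {PatID, DName}.
Closure of {PatID, DName}: PatID → PName applies, adding PName; PName → Diag, DName applies, adding Diag. So (PatID, DName)⁺ = {PatID, Diag, DName, PName}.
This closure contains every attribute of Patient2, so Patient1 ∩ Patient2 → Patient2. The join is lossless.

Yes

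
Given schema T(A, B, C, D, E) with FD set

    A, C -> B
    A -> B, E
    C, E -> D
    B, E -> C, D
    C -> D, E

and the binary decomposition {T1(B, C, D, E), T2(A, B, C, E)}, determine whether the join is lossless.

Yes

Common attributes: T1 ∩ T2 = {B, C, E}.
Closure of {B, C, E}: C, E → D applies, adding D. So (B, C, E)⁺ = {B, C, D, E}.
This closure contains every attribute of T1, so T1 ∩ T2 → T1. The join is lossless.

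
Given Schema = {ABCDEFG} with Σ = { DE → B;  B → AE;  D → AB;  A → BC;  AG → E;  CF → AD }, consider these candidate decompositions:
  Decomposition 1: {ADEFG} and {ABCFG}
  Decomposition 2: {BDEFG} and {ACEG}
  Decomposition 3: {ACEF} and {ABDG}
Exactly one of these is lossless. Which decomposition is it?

Decomposition 1

Decomposition 1: common = {AFG}, closure = {ABCDEFG} → lossless.
Decomposition 2: common = {EG}, closure = {EG} → lossy.
Decomposition 3: common = {A}, closure = {ABCE} → lossy.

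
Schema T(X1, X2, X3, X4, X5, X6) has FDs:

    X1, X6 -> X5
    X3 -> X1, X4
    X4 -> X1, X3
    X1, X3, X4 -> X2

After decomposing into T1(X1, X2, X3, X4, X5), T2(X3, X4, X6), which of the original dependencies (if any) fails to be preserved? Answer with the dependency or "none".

X1, X6 -> X5

Check X1, X6 → X5: no single fragment contains all of {X1, X5, X6}, and the restricted closure of {X1, X6} across the fragments never reaches {X5}.
X3 → X1, X4 is preserved.
X4 → X1, X3 is preserved.
X1, X3, X4 → X2 is preserved.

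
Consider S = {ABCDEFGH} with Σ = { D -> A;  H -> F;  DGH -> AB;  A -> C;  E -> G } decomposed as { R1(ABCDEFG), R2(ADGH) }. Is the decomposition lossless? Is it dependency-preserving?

lossy and not dependency-preserving

Lossless test: (ADG)⁺ = {ACDG}, which is a superkey of neither fragment — lossy.
Dependency preservation: the restricted closure of {H} across the fragments never reaches {F}, so H → F cannot be enforced without a join — not preserved.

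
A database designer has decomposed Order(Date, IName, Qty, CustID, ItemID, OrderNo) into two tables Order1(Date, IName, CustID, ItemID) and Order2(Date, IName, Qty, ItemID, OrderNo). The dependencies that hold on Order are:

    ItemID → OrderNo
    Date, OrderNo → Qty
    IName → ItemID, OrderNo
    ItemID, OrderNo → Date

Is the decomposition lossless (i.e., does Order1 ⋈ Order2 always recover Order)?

Yes

Common attributes: Order1 ∩ Order2 = {Date, IName, ItemID}.
Closure of {Date, IName, ItemID}: ItemID → OrderNo applies, adding OrderNo; Date, OrderNo → Qty applies, adding Qty. So (Date, IName, ItemID)⁺ = {Date, IName, Qty, ItemID, OrderNo}.
This closure contains every attribute of Order2, so Order1 ∩ Order2 → Order2. The join is lossless.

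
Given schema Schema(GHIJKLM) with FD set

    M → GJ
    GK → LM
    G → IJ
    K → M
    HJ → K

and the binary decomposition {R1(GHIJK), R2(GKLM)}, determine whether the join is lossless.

Common attributes: R1 ∩ R2 = {GK}.
Closure of {GK}: GK → LM applies, adding LM; G → IJ applies, adding IJ. So (GK)⁺ = {GIJKLM}.
This closure contains every attribute of R2, so R1 ∩ R2 → R2. The join is lossless.

Yes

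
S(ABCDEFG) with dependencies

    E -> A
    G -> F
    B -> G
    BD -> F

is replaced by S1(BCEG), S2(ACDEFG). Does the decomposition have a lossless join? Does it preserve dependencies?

lossy but dependency-preserving

Lossless test: (CEG)⁺ = {ACEFG}, which is a superkey of neither fragment — lossy.
Dependency preservation: BD → F is not contained in any single fragment, but the restricted closure of its left-hand side across the fragments still reaches the right-hand side; the remaining FDs each lie inside some fragment. All dependencies are preserved.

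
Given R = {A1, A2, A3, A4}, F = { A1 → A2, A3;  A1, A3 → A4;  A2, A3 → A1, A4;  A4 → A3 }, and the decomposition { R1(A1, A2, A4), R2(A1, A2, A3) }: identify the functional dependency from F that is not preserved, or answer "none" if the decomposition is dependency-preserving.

Check A4 → A3: no single fragment contains all of {A3, A4}, and the restricted closure of {A4} across the fragments never reaches {A3}.
A1 → A2, A3 is preserved.
A1, A3 → A4 is preserved.
A2, A3 → A1, A4 is preserved.

A4 → A3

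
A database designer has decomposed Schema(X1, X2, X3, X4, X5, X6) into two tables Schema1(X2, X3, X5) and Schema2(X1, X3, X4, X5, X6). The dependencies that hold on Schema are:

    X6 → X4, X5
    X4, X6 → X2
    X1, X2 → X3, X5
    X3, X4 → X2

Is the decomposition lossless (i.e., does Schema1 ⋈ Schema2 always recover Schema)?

No

Common attributes: Schema1 ∩ Schema2 = {X3, X5}.
No dependency enlarges {X3, X5}, so (X3, X5)⁺ = {X3, X5}.
The closure contains neither all of Schema1 = {X2, X3, X5} nor all of Schema2 = {X1, X3, X4, X5, X6}, so the common attributes are not a superkey of either fragment. The join is lossy.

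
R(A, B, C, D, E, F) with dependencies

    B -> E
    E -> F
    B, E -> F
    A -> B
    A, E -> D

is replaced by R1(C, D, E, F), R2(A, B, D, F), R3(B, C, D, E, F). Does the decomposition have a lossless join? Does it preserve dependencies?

Lossless test (chase): Rows 2 and 3 agree on B; apply B→E and equate their E entries. No row becomes fully distinguished — the join is lossy.
Dependency preservation: A, E → D is not contained in any single fragment, but the restricted closure of its left-hand side across the fragments still reaches the right-hand side; the remaining FDs each lie inside some fragment. All dependencies are preserved.

lossy but dependency-preserving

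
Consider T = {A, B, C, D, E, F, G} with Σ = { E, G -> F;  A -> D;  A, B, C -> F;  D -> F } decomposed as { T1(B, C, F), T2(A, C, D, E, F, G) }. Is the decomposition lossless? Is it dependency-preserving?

Lossless test: (C, F)⁺ = {C, F}, which is a superkey of neither fragment — lossy.
Dependency preservation: A, B, C → F is not contained in any single fragment, but the restricted closure of its left-hand side across the fragments still reaches the right-hand side; the remaining FDs each lie inside some fragment. All dependencies are preserved.

lossy but dependency-preserving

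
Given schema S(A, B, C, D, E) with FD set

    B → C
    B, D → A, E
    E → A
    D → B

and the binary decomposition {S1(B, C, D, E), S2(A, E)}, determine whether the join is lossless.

Yes

Common attributes: S1 ∩ S2 = {E}.
Closure of {E}: E → A applies, adding A. So (E)⁺ = {A, E}.
This closure contains every attribute of S2, so S1 ∩ S2 → S2. The join is lossless.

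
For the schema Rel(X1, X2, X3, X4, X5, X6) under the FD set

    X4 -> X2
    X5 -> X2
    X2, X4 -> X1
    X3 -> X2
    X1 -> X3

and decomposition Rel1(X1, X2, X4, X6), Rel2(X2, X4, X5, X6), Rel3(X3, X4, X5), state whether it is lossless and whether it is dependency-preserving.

lossless but not dependency-preserving

Lossless test (chase): Rows 1 and 3 agree on X4; apply X4→X2 and equate their X2 entries. Rows 1 and 2 agree on X2, X4; apply X2, X4→X1 and equate their X1 entries. Rows 1 and 3 agree on X2, X4; apply X2, X4→X1 and equate their X1 entries. Rows 1 and 2 agree on X1; apply X1→X3 and equate their X3 entries. Rows 1 and 3 agree on X1; apply X1→X3 and equate their X3 entries. Row 2 is now all distinguished symbols — the join is lossless.
Dependency preservation: the restricted closure of {X3} across the fragments never reaches {X2}, so X3 → X2 cannot be enforced without a join — not preserved.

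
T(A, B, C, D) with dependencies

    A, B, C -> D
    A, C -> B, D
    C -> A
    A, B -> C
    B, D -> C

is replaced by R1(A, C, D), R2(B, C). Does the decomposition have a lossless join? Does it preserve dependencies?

Lossless test: (C)⁺ = {A, B, C, D}, which contains all of one fragment — lossless.
Dependency preservation: the restricted closure of {A, B} across the fragments never reaches {C}, so A, B → C cannot be enforced without a join — not preserved.

lossless but not dependency-preserving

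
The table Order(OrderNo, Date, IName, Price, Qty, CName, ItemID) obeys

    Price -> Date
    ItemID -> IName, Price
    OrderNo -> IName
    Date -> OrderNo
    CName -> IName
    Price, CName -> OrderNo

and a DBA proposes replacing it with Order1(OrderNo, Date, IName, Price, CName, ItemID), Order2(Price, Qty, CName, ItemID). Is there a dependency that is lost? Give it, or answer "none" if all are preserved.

none

Price → Date lies within Order1.
ItemID → IName, Price lies within Order1.
OrderNo → IName lies within Order1.
Date → OrderNo lies within Order1.
CName → IName lies within Order1.
Price, CName → OrderNo lies within Order1.
Every dependency is enforceable on the fragments, so the decomposition is dependency-preserving.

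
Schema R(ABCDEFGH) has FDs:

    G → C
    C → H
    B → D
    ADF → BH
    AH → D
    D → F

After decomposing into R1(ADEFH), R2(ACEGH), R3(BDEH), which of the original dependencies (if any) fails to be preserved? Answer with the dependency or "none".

Check ADF → BH: no single fragment contains all of {ABDFH}, and the restricted closure of {ADF} across the fragments never reaches {BH}.
G → C is preserved.
C → H is preserved.
B → D is preserved.
AH → D is preserved.
D → F is preserved.

ADF → BH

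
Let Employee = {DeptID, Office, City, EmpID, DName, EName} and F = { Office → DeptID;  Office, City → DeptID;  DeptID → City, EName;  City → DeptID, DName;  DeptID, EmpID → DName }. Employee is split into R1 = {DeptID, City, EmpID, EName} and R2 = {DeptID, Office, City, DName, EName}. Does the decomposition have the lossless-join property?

No

Common attributes: R1 ∩ R2 = {DeptID, City, EName}.
Closure of {DeptID, City, EName}: City → DeptID, DName applies, adding DName. So (DeptID, City, EName)⁺ = {DeptID, City, DName, EName}.
The closure contains neither all of R1 = {DeptID, City, EmpID, EName} nor all of R2 = {DeptID, Office, City, DName, EName}, so the common attributes are not a superkey of either fragment. The join is lossy.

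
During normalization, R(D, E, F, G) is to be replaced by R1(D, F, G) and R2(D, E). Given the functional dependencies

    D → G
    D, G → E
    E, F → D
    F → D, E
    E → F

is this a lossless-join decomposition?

Yes

Common attributes: R1 ∩ R2 = {D}.
Closure of {D}: D → G applies, adding G; D, G → E applies, adding E; E → F applies, adding F. So (D)⁺ = {D, E, F, G}.
This closure contains every attribute of R1, so R1 ∩ R2 → R1. The join is lossless.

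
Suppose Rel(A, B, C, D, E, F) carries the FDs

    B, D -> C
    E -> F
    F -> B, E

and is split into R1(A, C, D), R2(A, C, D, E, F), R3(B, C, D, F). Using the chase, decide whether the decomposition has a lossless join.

Yes

Chase test. Columns are A, B, C, D, E, F; row i has aⱼ where attribute j ∈ Ri, else bᵢⱼ.
Initial tableau (one row per fragment):
  row 1: a1 b12 a3 a4 b15 b16
  row 2: a1 b22 a3 a4 a5 a6
  row 3: b31 a2 a3 a4 b35 a6
Rows 2 and 3 agree on F; apply F→B, E and equate their B, E entries.
Row 2 is now all distinguished symbols — the join is lossless.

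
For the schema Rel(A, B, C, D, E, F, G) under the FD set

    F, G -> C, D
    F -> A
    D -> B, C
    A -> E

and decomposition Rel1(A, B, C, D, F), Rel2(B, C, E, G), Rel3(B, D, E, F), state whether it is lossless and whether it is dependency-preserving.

lossy and not dependency-preserving

Lossless test (chase): Rows 1 and 3 agree on F; apply F→A and equate their A entries. Rows 1 and 3 agree on D; apply D→B, C and equate their B, C entries. Rows 1 and 3 agree on A; apply A→E and equate their E entries. No row becomes fully distinguished — the join is lossy.
Dependency preservation: the restricted closure of {F, G} across the fragments never reaches {C, D}, so F, G → C, D cannot be enforced without a join — not preserved.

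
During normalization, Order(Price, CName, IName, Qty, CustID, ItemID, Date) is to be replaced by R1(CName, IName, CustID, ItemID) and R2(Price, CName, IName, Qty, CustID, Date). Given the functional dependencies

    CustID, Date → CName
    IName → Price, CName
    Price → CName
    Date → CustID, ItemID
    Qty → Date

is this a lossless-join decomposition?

No

Common attributes: R1 ∩ R2 = {CName, IName, CustID}.
Closure of {CName, IName, CustID}: IName → Price, CName applies, adding Price. So (CName, IName, CustID)⁺ = {Price, CName, IName, CustID}.
The closure contains neither all of R1 = {CName, IName, CustID, ItemID} nor all of R2 = {Price, CName, IName, Qty, CustID, Date}, so the common attributes are not a superkey of either fragment. The join is lossy.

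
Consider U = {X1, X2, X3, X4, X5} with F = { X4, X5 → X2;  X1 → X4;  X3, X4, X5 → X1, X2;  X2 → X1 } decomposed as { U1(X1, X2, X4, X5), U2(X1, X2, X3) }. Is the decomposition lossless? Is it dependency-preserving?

lossy but dependency-preserving

Lossless test: (X1, X2)⁺ = {X1, X2, X4}, which is a superkey of neither fragment — lossy.
Dependency preservation: X3, X4, X5 → X1, X2 is not contained in any single fragment, but the restricted closure of its left-hand side across the fragments still reaches the right-hand side; the remaining FDs each lie inside some fragment. All dependencies are preserved.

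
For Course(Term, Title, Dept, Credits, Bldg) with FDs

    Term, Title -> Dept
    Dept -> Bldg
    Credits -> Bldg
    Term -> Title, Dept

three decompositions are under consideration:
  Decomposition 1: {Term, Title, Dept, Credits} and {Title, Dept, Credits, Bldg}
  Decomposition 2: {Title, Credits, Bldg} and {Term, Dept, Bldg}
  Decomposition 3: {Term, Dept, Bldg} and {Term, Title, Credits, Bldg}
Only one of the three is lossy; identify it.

Decomposition 2

Decomposition 1: common = {Title, Dept, Credits}, closure = {Title, Dept, Credits, Bldg} → lossless.
Decomposition 2: common = {Bldg}, closure = {Bldg} → lossy.
Decomposition 3: common = {Term, Bldg}, closure = {Term, Title, Dept, Bldg} → lossless.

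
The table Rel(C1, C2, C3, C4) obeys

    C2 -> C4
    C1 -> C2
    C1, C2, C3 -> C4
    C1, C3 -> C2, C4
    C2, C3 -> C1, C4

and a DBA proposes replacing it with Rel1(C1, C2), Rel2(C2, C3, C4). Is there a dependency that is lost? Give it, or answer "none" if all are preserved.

Check C2, C3 → C1, C4: no single fragment contains all of {C1, C2, C3, C4}, and the restricted closure of {C2, C3} across the fragments never reaches {C1, C4}.
C2 → C4 is preserved.
C1 → C2 is preserved.
C1, C2, C3 → C4 is preserved.
C1, C3 → C2, C4 is preserved.

C2, C3 -> C1, C4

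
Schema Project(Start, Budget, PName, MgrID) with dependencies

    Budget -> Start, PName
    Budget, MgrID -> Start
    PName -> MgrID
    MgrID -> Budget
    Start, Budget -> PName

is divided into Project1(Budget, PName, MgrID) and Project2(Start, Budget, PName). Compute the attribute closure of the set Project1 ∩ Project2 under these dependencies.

Project1 ∩ Project2 = {Budget, PName}.
Budget → Start, PName applies, adding Start
PName → MgrID applies, adding MgrID
Closure: {Start, Budget, PName, MgrID}.

Start, Budget, PName, MgrID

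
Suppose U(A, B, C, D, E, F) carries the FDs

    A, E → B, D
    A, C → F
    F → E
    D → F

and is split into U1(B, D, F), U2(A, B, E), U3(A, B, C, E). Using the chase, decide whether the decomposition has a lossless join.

No

Chase test. Columns are A, B, C, D, E, F; row i has aⱼ where attribute j ∈ Ui, else bᵢⱼ.
Initial tableau (one row per fragment):
  row 1: b11 a2 b13 a4 b15 a6
  row 2: a1 a2 b23 b24 a5 b26
  row 3: a1 a2 a3 b34 a5 b36
Rows 2 and 3 agree on A, E; apply A, E→B, D and equate their B, D entries.
Rows 2 and 3 agree on D; apply D→F and equate their F entries.
No row becomes fully distinguished — the join is lossy.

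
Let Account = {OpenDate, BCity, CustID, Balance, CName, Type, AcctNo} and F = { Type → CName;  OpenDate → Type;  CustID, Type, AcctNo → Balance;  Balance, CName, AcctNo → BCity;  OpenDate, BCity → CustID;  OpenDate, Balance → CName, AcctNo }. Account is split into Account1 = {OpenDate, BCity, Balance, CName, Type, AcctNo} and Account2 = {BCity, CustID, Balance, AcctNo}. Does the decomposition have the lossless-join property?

No

Common attributes: Account1 ∩ Account2 = {BCity, Balance, AcctNo}.
No dependency enlarges {BCity, Balance, AcctNo}, so (BCity, Balance, AcctNo)⁺ = {BCity, Balance, AcctNo}.
The closure contains neither all of Account1 = {OpenDate, BCity, Balance, CName, Type, AcctNo} nor all of Account2 = {BCity, CustID, Balance, AcctNo}, so the common attributes are not a superkey of either fragment. The join is lossy.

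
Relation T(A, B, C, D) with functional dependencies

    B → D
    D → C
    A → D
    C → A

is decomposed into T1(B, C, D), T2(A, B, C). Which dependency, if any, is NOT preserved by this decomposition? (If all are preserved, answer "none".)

B → D lies within T1.
D → C lies within T1.
A → D: restricted closure across fragments reaches D.
C → A lies within T2.
Every dependency is enforceable on the fragments, so the decomposition is dependency-preserving.

none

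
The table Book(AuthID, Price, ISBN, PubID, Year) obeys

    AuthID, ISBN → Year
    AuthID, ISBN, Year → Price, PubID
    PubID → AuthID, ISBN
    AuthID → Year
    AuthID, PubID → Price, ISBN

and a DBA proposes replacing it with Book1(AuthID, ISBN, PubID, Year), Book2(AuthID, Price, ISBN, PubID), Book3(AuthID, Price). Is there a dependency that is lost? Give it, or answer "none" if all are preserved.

none

AuthID, ISBN → Year lies within Book1.
AuthID, ISBN, Year → Price, PubID: restricted closure across fragments reaches Price, PubID.
PubID → AuthID, ISBN lies within Book1.
AuthID → Year lies within Book1.
AuthID, PubID → Price, ISBN lies within Book2.
Every dependency is enforceable on the fragments, so the decomposition is dependency-preserving.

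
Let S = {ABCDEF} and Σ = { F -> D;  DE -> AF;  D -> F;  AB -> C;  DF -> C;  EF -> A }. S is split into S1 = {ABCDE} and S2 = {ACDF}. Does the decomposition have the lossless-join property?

Yes

Common attributes: S1 ∩ S2 = {ACD}.
Closure of {ACD}: D → F applies, adding F. So (ACD)⁺ = {ACDF}.
This closure contains every attribute of S2, so S1 ∩ S2 → S2. The join is lossless.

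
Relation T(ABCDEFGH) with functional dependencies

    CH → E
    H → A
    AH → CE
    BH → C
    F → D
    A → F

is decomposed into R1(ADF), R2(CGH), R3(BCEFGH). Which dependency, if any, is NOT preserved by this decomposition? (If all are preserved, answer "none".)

Check H → A: no single fragment contains all of {AH}, and the restricted closure of {H} across the fragments never reaches {A}.
CH → E is preserved.
AH → CE is preserved.
BH → C is preserved.
F → D is preserved.
A → F is preserved.

H → A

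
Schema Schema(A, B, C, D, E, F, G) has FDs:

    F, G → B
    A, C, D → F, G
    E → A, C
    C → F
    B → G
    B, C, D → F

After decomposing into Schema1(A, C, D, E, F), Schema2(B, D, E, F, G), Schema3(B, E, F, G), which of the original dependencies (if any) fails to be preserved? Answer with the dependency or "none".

Check A, C, D → F, G: no single fragment contains all of {A, C, D, F, G}, and the restricted closure of {A, C, D} across the fragments never reaches {F, G}.
F, G → B is preserved.
E → A, C is preserved.
C → F is preserved.
B → G is preserved.
B, C, D → F is preserved.

A, C, D → F, G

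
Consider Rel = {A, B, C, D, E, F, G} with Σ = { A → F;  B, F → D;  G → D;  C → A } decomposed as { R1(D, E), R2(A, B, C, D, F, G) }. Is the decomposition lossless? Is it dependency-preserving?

lossy but dependency-preserving

Lossless test: (D)⁺ = {D}, which is a superkey of neither fragment — lossy.
Dependency preservation: every FD's attributes lie within a single fragment, so each can be enforced locally — preserved.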